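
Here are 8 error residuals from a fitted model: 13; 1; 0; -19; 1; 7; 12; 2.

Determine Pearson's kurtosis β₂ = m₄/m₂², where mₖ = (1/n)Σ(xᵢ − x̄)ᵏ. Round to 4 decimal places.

x̄ = 2.1250
Σ(xᵢ − x̄)² = 692.8750 ⇒ m₂ = 86.60938
Σ(xᵢ − x̄)⁴ = 223237.4629 ⇒ m₄ = 27904.68286
m₂² = 7501.18384
β₂ = m₄/m₂² = 27904.68286 / 7501.18384 ≈ 3.7200

3.7200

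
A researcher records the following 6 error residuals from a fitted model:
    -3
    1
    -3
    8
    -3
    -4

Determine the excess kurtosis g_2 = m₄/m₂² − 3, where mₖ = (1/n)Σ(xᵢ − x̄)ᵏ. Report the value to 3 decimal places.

0.170

x̄ = -0.6667
Σ(xᵢ − x̄)² = 105.3333 ⇒ m₂ = 17.55556
Σ(xᵢ − x̄)⁴ = 5861.7778 ⇒ m₄ = 976.96296
m₂² = 308.19753
g_2 = m₄/m₂² − 3 = 3.16992 − 3 ≈ 0.170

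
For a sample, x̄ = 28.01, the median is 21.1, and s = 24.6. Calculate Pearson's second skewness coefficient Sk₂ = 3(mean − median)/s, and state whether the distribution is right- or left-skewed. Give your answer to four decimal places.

Sk₂ = 3(28.01 − 21.1) / 24.6 = 3 × 6.9100 / 24.6
    = 20.7300 / 24.6 ≈ 0.8427
Sk₂ > 0 ⇒ mean > median ⇒ right-skewed (positive skew).

0.8427, right-skewed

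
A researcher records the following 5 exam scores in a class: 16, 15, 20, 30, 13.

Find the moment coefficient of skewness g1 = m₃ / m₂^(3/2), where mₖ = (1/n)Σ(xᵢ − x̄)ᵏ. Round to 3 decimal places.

1.027

x̄ = (16 + 15 + 20 + 30 + 13) / 5 = 18.8000
deviations (xᵢ − x̄): -2.8000, -3.8000, 1.2000, 11.2000, -5.8000
Σ(xᵢ − x̄)² = 182.8000 ⇒ m₂ = 182.8000/5 = 36.56000
Σ(xᵢ − x̄)³ = 1134.7200 ⇒ m₃ = 1134.7200/5 = 226.94400
m₂^(3/2) = 36.56000^(1.5) = 221.05955
g1 = m₃ / m₂^(3/2) = 226.94400 / 221.05955 ≈ 1.027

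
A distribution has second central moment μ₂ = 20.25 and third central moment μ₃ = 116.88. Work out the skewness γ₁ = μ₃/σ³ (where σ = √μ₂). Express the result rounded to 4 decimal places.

σ = √μ₂ = √20.25 = 4.50000
σ³ = μ₂^(3/2) = 91.12500
γ₁ = μ₃/σ³ = 116.88 / 91.12500 ≈ 1.2826

1.2826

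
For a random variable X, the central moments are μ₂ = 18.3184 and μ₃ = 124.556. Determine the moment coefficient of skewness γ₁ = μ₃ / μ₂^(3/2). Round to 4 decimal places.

σ = √μ₂ = √18.3184 = 4.28000
σ³ = μ₂^(3/2) = 78.40275
γ₁ = μ₃/σ³ = 124.556 / 78.40275 ≈ 1.5887

1.5887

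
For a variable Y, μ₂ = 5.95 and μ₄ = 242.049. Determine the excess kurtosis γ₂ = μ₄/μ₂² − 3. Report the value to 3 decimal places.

μ₂² = 5.95² = 35.40250
μ₄/μ₂² = 242.049 / 35.40250 = 6.83706
γ₂ = 6.83706 − 3 ≈ 3.837

3.837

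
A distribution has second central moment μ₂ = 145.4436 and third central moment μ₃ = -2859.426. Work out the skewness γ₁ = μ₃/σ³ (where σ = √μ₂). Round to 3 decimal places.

-1.630

σ = √μ₂ = √145.4436 = 12.06000
σ³ = μ₂^(3/2) = 1754.04982
γ₁ = μ₃/σ³ = -2859.426 / 1754.04982 ≈ -1.630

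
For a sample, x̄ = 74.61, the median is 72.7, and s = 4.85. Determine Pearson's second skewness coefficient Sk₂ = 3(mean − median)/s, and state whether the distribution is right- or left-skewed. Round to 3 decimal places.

1.181, right-skewed

Sk₂ = 3(74.61 − 72.7) / 4.85 = 3 × 1.9100 / 4.85
    = 5.7300 / 4.85 ≈ 1.181
Sk₂ > 0 ⇒ mean > median ⇒ right-skewed (positive skew).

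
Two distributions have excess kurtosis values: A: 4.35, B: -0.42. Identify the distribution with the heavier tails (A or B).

Higher excess kurtosis ⇒ heavier tails relative to the normal distribution.
4.35 vs -0.42: the larger is 4.35, so A has heavier tails. (A is leptokurtic — heavier-than-normal tails; the other is platykurtic.)

A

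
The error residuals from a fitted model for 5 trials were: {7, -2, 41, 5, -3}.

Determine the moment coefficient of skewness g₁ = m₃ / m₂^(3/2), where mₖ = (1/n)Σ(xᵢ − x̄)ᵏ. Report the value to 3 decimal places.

x̄ = (7 - 2 + 41 + 5 - 3) / 5 = 9.6000
deviations (xᵢ − x̄): -2.6000, -11.6000, 31.4000, -4.6000, -12.6000
Σ(xᵢ − x̄)² = 1307.2000 ⇒ m₂ = 1307.2000/5 = 261.44000
Σ(xᵢ − x̄)³ = 27282.9600 ⇒ m₃ = 27282.9600/5 = 5456.59200
m₂^(3/2) = 261.44000^(1.5) = 4227.25116
g₁ = m₃ / m₂^(3/2) = 5456.59200 / 4227.25116 ≈ 1.291

1.291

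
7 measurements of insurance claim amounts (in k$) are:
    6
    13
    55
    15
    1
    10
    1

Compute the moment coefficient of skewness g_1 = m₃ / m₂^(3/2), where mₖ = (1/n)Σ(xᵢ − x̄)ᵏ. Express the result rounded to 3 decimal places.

x̄ = (6 + 13 + 55 + 15 + 1 + 10 + 1) / 7 = 14.4286
deviations (xᵢ − x̄): -8.4286, -1.4286, 40.5714, 0.5714, -13.4286, -4.4286, -13.4286
Σ(xᵢ − x̄)² = 2099.7143 ⇒ m₂ = 2099.7143/7 = 299.95918
Σ(xᵢ − x̄)³ = 61250.8163 ⇒ m₃ = 61250.8163/7 = 8750.11662
m₂^(3/2) = 299.95918^(1.5) = 5195.09202
g_1 = m₃ / m₂^(3/2) = 8750.11662 / 5195.09202 ≈ 1.684

1.684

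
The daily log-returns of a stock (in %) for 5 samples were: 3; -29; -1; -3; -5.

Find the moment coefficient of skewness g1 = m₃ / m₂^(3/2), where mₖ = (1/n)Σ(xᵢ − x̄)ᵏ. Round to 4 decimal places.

-1.2927

x̄ = (3 - 29 - 1 - 3 - 5) / 5 = -7.0000
deviations (xᵢ − x̄): 10.0000, -22.0000, 6.0000, 4.0000, 2.0000
Σ(xᵢ − x̄)² = 640.0000 ⇒ m₂ = 640.0000/5 = 128.00000
Σ(xᵢ − x̄)³ = -9360.0000 ⇒ m₃ = -9360.0000/5 = -1872.00000
m₂^(3/2) = 128.00000^(1.5) = 1448.15469
g1 = m₃ / m₂^(3/2) = -1872.00000 / 1448.15469 ≈ -1.2927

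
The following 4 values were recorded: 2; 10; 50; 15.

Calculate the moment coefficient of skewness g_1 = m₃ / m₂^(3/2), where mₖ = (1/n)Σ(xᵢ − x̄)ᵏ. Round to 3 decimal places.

x̄ = (2 + 10 + 50 + 15) / 4 = 19.2500
deviations (xᵢ − x̄): -17.2500, -9.2500, 30.7500, -4.2500
Σ(xᵢ − x̄)² = 1346.7500 ⇒ m₂ = 1346.7500/4 = 336.68750
Σ(xᵢ − x̄)³ = 23074.8750 ⇒ m₃ = 23074.8750/4 = 5768.71875
m₂^(3/2) = 336.68750^(1.5) = 6177.89453
g_1 = m₃ / m₂^(3/2) = 5768.71875 / 6177.89453 ≈ 0.934

0.934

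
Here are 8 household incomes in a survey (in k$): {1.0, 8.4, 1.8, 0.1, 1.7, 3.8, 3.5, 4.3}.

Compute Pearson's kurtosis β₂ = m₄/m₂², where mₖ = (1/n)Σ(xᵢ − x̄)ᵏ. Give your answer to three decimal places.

3.262

x̄ = 3.0750
Σ(xᵢ − x̄)² = 47.2350 ⇒ m₂ = 5.90438
Σ(xᵢ − x̄)⁴ = 909.6913 ⇒ m₄ = 113.71142
m₂² = 34.86164
β₂ = m₄/m₂² = 113.71142 / 34.86164 ≈ 3.262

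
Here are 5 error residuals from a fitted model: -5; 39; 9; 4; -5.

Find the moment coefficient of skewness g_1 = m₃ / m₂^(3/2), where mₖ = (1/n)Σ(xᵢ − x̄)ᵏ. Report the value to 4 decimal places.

x̄ = (-5 + 39 + 9 + 4 - 5) / 5 = 8.4000
deviations (xᵢ − x̄): -13.4000, 30.6000, 0.6000, -4.4000, -13.4000
Σ(xᵢ − x̄)² = 1315.2000 ⇒ m₂ = 1315.2000/5 = 263.04000
Σ(xᵢ − x̄)³ = 23755.4400 ⇒ m₃ = 23755.4400/5 = 4751.08800
m₂^(3/2) = 263.04000^(1.5) = 4266.11633
g_1 = m₃ / m₂^(3/2) = 4751.08800 / 4266.11633 ≈ 1.1137

1.1137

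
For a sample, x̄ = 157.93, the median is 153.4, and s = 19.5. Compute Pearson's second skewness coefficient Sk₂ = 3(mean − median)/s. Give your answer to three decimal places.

0.697

Sk₂ = 3(157.93 − 153.4) / 19.5 = 3 × 4.5300 / 19.5
    = 13.5900 / 19.5 ≈ 0.697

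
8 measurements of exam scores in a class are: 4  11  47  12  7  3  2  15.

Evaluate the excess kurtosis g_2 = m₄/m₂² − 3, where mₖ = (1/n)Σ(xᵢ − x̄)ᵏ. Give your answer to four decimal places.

2.0511

x̄ = 12.6250
Σ(xᵢ − x̄)² = 1501.8750 ⇒ m₂ = 187.73438
Σ(xᵢ − x̄)⁴ = 1424175.1816 ⇒ m₄ = 178021.89771
m₂² = 35244.19556
g_2 = m₄/m₂² − 3 = 5.05110 − 3 ≈ 2.0511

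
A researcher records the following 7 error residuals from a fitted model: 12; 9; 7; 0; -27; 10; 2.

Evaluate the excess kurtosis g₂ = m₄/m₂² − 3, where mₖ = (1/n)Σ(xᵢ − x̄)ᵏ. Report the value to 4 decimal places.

x̄ = 1.8571
Σ(xᵢ − x̄)² = 1082.8571 ⇒ m₂ = 154.69388
Σ(xᵢ − x̄)⁴ = 711741.8892 ⇒ m₄ = 101677.41274
m₂² = 23930.19575
g₂ = m₄/m₂² − 3 = 4.24892 − 3 ≈ 1.2489

1.2489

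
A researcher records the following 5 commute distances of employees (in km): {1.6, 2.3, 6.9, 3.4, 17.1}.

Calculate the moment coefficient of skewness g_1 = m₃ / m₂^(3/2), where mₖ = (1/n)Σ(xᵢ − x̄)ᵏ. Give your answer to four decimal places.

x̄ = (1.6 + 2.3 + 6.9 + 3.4 + 17.1) / 5 = 6.2600
deviations (xᵢ − x̄): -4.6600, -3.9600, 0.6400, -2.8600, 10.8400
Σ(xᵢ − x̄)² = 163.4920 ⇒ m₂ = 163.4920/5 = 32.69840
Σ(xᵢ − x̄)³ = 1087.3354 ⇒ m₃ = 1087.3354/5 = 217.46707
m₂^(3/2) = 32.69840^(1.5) = 186.97767
g_1 = m₃ / m₂^(3/2) = 217.46707 / 186.97767 ≈ 1.1631

1.1631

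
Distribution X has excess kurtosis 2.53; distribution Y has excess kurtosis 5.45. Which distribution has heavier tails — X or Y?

Higher excess kurtosis ⇒ heavier tails relative to the normal distribution.
2.53 vs 5.45: the larger is 5.45, so Y has heavier tails.

Y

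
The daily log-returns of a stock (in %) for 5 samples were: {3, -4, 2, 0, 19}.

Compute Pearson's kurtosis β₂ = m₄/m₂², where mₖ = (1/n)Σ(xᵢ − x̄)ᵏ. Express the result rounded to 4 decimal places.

2.8613

x̄ = 4.0000
Σ(xᵢ − x̄)² = 310.0000 ⇒ m₂ = 62.00000
Σ(xᵢ − x̄)⁴ = 54994.0000 ⇒ m₄ = 10998.80000
m₂² = 3844.00000
β₂ = m₄/m₂² = 10998.80000 / 3844.00000 ≈ 2.8613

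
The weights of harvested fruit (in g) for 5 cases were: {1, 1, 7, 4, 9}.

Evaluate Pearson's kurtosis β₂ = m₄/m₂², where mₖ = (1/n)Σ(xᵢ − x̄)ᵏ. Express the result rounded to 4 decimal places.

x̄ = 4.4000
Σ(xᵢ − x̄)² = 51.2000 ⇒ m₂ = 10.24000
Σ(xᵢ − x̄)⁴ = 760.7360 ⇒ m₄ = 152.14720
m₂² = 104.85760
β₂ = m₄/m₂² = 152.14720 / 104.85760 ≈ 1.4510

1.4510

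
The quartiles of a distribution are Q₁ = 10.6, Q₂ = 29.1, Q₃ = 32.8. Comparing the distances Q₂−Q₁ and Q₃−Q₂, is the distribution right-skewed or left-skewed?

Q₂ − Q₁ = 18.5;  Q₃ − Q₂ = 3.7
Q₂ − Q₁ > Q₃ − Q₂ ⇒ the lower half is more spread out ⇒ left-skewed.

left-skewed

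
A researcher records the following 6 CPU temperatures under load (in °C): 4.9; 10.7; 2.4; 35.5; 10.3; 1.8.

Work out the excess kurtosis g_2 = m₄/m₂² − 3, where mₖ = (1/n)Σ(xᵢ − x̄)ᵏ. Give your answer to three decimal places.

0.572

x̄ = 10.9333
Σ(xᵢ − x̄)² = 796.6133 ⇒ m₂ = 132.76889
Σ(xᵢ − x̄)⁴ = 377823.8907 ⇒ m₄ = 62970.64845
m₂² = 17627.57786
g_2 = m₄/m₂² − 3 = 3.57228 − 3 ≈ 0.572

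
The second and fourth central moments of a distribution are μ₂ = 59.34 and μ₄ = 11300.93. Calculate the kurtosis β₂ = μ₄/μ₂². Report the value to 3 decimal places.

μ₂² = 59.34² = 3521.23560
μ₄/μ₂² = 11300.93 / 3521.23560 = 3.20936
β₂ ≈ 3.209

3.209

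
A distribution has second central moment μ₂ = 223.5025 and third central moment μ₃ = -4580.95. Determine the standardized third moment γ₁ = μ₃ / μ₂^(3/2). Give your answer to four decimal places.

σ = √μ₂ = √223.5025 = 14.95000
σ³ = μ₂^(3/2) = 3341.36238
γ₁ = μ₃/σ³ = -4580.95 / 3341.36238 ≈ -1.3710

-1.3710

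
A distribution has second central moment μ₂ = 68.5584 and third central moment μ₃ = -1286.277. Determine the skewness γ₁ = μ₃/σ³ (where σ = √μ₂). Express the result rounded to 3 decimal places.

-2.266

σ = √μ₂ = √68.5584 = 8.28000
σ³ = μ₂^(3/2) = 567.66355
γ₁ = μ₃/σ³ = -1286.277 / 567.66355 ≈ -2.266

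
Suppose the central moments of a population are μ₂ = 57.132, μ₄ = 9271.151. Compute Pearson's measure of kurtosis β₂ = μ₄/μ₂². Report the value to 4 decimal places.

μ₂² = 57.132² = 3264.06542
μ₄/μ₂² = 9271.151 / 3264.06542 = 2.84037
β₂ ≈ 2.8404

2.8404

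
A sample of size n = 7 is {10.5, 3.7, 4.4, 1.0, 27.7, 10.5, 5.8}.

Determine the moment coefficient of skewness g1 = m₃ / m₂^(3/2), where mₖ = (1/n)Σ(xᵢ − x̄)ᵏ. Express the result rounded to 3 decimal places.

1.428

x̄ = (10.5 + 3.7 + 4.4 + 1.0 + 27.7 + 10.5 + 5.8) / 7 = 9.0857
deviations (xᵢ − x̄): 1.4143, -5.3857, -4.6857, -8.0857, 18.6143, 1.4143, -3.2857
Σ(xᵢ − x̄)² = 477.6286 ⇒ m₂ = 477.6286/7 = 68.23265
Σ(xᵢ − x̄)³ = 5632.1488 ⇒ m₃ = 5632.1488/7 = 804.59269
m₂^(3/2) = 68.23265^(1.5) = 563.62258
g1 = m₃ / m₂^(3/2) = 804.59269 / 563.62258 ≈ 1.428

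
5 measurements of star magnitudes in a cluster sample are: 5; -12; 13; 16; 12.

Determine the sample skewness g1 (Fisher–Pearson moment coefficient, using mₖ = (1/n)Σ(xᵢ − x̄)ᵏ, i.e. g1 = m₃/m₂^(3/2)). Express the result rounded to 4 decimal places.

x̄ = (5 - 12 + 13 + 16 + 12) / 5 = 6.8000
deviations (xᵢ − x̄): -1.8000, -18.8000, 6.2000, 9.2000, 5.2000
Σ(xᵢ − x̄)² = 506.8000 ⇒ m₂ = 506.8000/5 = 101.36000
Σ(xᵢ − x̄)³ = -5492.8800 ⇒ m₃ = -5492.8800/5 = -1098.57600
m₂^(3/2) = 101.36000^(1.5) = 1020.46920
g1 = m₃ / m₂^(3/2) = -1098.57600 / 1020.46920 ≈ -1.0765

-1.0765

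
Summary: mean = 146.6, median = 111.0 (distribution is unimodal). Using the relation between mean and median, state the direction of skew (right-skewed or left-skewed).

mean − median = 146.6 − 111.0 = 35.6
mean > median ⇒ the longer tail is on the right ⇒ right-skewed (positively skewed).

right-skewed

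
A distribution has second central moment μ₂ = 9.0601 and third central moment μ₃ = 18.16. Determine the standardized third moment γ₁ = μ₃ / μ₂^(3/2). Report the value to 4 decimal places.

σ = √μ₂ = √9.0601 = 3.01000
σ³ = μ₂^(3/2) = 27.27090
γ₁ = μ₃/σ³ = 18.16 / 27.27090 ≈ 0.6659

0.6659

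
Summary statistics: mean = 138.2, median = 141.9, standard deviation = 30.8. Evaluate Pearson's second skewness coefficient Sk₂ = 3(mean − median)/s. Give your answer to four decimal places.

Sk₂ = 3(138.2 − 141.9) / 30.8 = 3 × -3.7000 / 30.8
    = -11.1000 / 30.8 ≈ -0.3604

-0.3604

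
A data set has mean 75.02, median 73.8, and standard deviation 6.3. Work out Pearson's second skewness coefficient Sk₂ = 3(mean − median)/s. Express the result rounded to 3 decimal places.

0.581

Sk₂ = 3(75.02 − 73.8) / 6.3 = 3 × 1.2200 / 6.3
    = 3.6600 / 6.3 ≈ 0.581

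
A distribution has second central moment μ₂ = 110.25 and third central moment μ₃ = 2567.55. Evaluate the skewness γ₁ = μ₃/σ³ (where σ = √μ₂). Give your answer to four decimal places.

2.2179

σ = √μ₂ = √110.25 = 10.50000
σ³ = μ₂^(3/2) = 1157.62500
γ₁ = μ₃/σ³ = 2567.55 / 1157.62500 ≈ 2.2179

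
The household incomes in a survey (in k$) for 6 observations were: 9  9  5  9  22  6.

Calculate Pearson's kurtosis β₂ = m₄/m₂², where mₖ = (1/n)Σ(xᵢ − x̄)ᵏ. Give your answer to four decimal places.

3.6702

x̄ = 10.0000
Σ(xᵢ − x̄)² = 188.0000 ⇒ m₂ = 31.33333
Σ(xᵢ − x̄)⁴ = 21620.0000 ⇒ m₄ = 3603.33333
m₂² = 981.77778
β₂ = m₄/m₂² = 3603.33333 / 981.77778 ≈ 3.6702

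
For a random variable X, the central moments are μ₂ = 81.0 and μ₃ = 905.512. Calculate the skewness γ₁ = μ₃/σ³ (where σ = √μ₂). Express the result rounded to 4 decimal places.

σ = √μ₂ = √81.0 = 9.00000
σ³ = μ₂^(3/2) = 729.00000
γ₁ = μ₃/σ³ = 905.512 / 729.00000 ≈ 1.2421

1.2421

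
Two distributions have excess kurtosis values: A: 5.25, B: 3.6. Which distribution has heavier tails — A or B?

Higher excess kurtosis ⇒ heavier tails relative to the normal distribution.
5.25 vs 3.6: the larger is 5.25, so A has heavier tails.

A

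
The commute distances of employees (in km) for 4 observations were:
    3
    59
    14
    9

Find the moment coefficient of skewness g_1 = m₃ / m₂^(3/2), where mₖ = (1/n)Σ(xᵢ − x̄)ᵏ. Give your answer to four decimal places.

x̄ = (3 + 59 + 14 + 9) / 4 = 21.2500
deviations (xᵢ − x̄): -18.2500, 37.7500, -7.2500, -12.2500
Σ(xᵢ − x̄)² = 1960.7500 ⇒ m₂ = 1960.7500/4 = 490.18750
Σ(xᵢ − x̄)³ = 45498.3750 ⇒ m₃ = 45498.3750/4 = 11374.59375
m₂^(3/2) = 490.18750^(1.5) = 10852.83870
g_1 = m₃ / m₂^(3/2) = 11374.59375 / 10852.83870 ≈ 1.0481

1.0481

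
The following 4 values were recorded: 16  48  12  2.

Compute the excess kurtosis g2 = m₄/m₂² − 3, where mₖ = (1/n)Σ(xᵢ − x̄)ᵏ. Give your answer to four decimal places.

x̄ = 19.5000
Σ(xᵢ − x̄)² = 1187.0000 ⇒ m₂ = 296.75000
Σ(xᵢ − x̄)⁴ = 756853.2500 ⇒ m₄ = 189213.31250
m₂² = 88060.56250
g2 = m₄/m₂² − 3 = 2.14867 − 3 ≈ -0.8513

-0.8513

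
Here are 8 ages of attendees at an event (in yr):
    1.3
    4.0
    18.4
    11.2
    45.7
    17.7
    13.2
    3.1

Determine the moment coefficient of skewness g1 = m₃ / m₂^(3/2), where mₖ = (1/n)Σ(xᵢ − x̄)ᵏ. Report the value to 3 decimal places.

x̄ = (1.3 + 4.0 + 18.4 + 11.2 + 45.7 + 17.7 + 13.2 + 3.1) / 8 = 14.3250
deviations (xᵢ − x̄): -13.0250, -10.3250, 4.0750, -3.1250, 31.3750, 3.3750, -1.1250, -11.2250
Σ(xᵢ − x̄)² = 1425.6750 ⇒ m₂ = 1425.6750/8 = 178.20938
Σ(xᵢ − x̄)³ = 26234.6663 ⇒ m₃ = 26234.6663/8 = 3279.33328
m₂^(3/2) = 178.20938^(1.5) = 2379.00755
g1 = m₃ / m₂^(3/2) = 3279.33328 / 2379.00755 ≈ 1.378

1.378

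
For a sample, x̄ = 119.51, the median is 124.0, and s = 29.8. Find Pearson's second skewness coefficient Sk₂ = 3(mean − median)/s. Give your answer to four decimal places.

-0.4520

Sk₂ = 3(119.51 − 124.0) / 29.8 = 3 × -4.4900 / 29.8
    = -13.4700 / 29.8 ≈ -0.4520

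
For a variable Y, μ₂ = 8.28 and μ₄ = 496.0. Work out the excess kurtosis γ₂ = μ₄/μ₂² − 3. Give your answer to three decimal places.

μ₂² = 8.28² = 68.55840
μ₄/μ₂² = 496.0 / 68.55840 = 7.23471
γ₂ = 7.23471 − 3 ≈ 4.235

4.235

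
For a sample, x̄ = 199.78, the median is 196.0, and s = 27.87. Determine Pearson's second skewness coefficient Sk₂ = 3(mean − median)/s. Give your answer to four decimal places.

Sk₂ = 3(199.78 − 196.0) / 27.87 = 3 × 3.7800 / 27.87
    = 11.3400 / 27.87 ≈ 0.4069

0.4069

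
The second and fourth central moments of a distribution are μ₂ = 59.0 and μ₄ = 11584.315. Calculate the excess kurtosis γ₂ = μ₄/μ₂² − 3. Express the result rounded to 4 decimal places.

μ₂² = 59.0² = 3481.00000
μ₄/μ₂² = 11584.315 / 3481.00000 = 3.32787
γ₂ = 3.32787 − 3 ≈ 0.3279

0.3279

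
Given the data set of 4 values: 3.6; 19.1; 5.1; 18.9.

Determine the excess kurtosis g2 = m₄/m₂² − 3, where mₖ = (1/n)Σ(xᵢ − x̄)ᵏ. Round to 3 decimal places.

x̄ = 11.6750
Σ(xᵢ − x̄)² = 215.7675 ⇒ m₂ = 53.94188
Σ(xᵢ − x̄)⁴ = 11884.9515 ⇒ m₄ = 2971.23788
m₂² = 2909.72588
g2 = m₄/m₂² − 3 = 1.02114 − 3 ≈ -1.979

-1.979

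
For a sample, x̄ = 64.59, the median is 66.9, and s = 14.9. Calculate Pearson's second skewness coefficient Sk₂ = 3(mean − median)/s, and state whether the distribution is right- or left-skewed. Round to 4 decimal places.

-0.4651, left-skewed

Sk₂ = 3(64.59 − 66.9) / 14.9 = 3 × -2.3100 / 14.9
    = -6.9300 / 14.9 ≈ -0.4651
Sk₂ < 0 ⇒ mean < median ⇒ left-skewed (negative skew).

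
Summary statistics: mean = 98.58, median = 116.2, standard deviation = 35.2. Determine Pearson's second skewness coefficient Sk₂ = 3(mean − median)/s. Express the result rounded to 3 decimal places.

Sk₂ = 3(98.58 − 116.2) / 35.2 = 3 × -17.6200 / 35.2
    = -52.8600 / 35.2 ≈ -1.502

-1.502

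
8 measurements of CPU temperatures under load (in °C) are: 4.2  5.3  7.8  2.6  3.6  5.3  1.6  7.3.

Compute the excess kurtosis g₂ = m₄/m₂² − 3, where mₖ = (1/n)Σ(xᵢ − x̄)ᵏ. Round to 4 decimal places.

x̄ = 4.7125
Σ(xᵢ − x̄)² = 32.5687 ⇒ m₂ = 4.07109
Σ(xᵢ − x̄)⁴ = 251.3017 ⇒ m₄ = 31.41271
m₂² = 16.57380
g₂ = m₄/m₂² − 3 = 1.89532 − 3 ≈ -1.1047

-1.1047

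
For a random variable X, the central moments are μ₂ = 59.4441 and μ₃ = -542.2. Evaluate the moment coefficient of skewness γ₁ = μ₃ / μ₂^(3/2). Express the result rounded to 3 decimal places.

σ = √μ₂ = √59.4441 = 7.71000
σ³ = μ₂^(3/2) = 458.31401
γ₁ = μ₃/σ³ = -542.2 / 458.31401 ≈ -1.183

-1.183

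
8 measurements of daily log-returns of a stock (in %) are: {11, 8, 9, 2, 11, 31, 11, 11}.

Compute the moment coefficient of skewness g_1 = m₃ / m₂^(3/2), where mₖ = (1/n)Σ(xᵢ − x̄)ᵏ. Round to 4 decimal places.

x̄ = (11 + 8 + 9 + 2 + 11 + 31 + 11 + 11) / 8 = 11.7500
deviations (xᵢ − x̄): -0.7500, -3.7500, -2.7500, -9.7500, -0.7500, 19.2500, -0.7500, -0.7500
Σ(xᵢ − x̄)² = 489.5000 ⇒ m₂ = 489.5000/8 = 61.18750
Σ(xᵢ − x̄)³ = 6131.2500 ⇒ m₃ = 6131.2500/8 = 766.40625
m₂^(3/2) = 61.18750^(1.5) = 478.62355
g_1 = m₃ / m₂^(3/2) = 766.40625 / 478.62355 ≈ 1.6013

1.6013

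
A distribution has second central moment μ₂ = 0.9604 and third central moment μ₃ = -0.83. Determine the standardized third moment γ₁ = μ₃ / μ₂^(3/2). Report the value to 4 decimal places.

σ = √μ₂ = √0.9604 = 0.98000
σ³ = μ₂^(3/2) = 0.94119
γ₁ = μ₃/σ³ = -0.83 / 0.94119 ≈ -0.8819

-0.8819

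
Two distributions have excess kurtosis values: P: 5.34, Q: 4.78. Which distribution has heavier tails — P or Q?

P

Higher excess kurtosis ⇒ heavier tails relative to the normal distribution.
5.34 vs 4.78: the larger is 5.34, so P has heavier tails.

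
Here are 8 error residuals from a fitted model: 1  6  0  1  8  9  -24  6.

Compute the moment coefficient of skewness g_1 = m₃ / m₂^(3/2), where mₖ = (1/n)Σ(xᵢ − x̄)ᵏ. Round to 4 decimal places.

-1.8159

x̄ = (1 + 6 + 0 + 1 + 8 + 9 - 24 + 6) / 8 = 0.8750
deviations (xᵢ − x̄): 0.1250, 5.1250, -0.8750, 0.1250, 7.1250, 8.1250, -24.8750, 5.1250
Σ(xᵢ − x̄)² = 788.8750 ⇒ m₂ = 788.8750/8 = 98.60938
Σ(xᵢ − x̄)³ = -14225.1563 ⇒ m₃ = -14225.1563/8 = -1778.14453
m₂^(3/2) = 98.60938^(1.5) = 979.21331
g_1 = m₃ / m₂^(3/2) = -1778.14453 / 979.21331 ≈ -1.8159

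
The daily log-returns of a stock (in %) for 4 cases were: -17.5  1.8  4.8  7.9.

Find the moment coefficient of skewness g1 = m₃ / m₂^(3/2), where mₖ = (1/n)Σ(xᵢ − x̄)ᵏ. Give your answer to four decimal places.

x̄ = (-17.5 + 1.8 + 4.8 + 7.9) / 4 = -0.7500
deviations (xᵢ − x̄): -16.7500, 2.5500, 5.5500, 8.6500
Σ(xᵢ − x̄)² = 392.6900 ⇒ m₂ = 392.6900/4 = 98.17250
Σ(xᵢ − x̄)³ = -3864.6720 ⇒ m₃ = -3864.6720/4 = -966.16800
m₂^(3/2) = 98.17250^(1.5) = 972.71312
g1 = m₃ / m₂^(3/2) = -966.16800 / 972.71312 ≈ -0.9933

-0.9933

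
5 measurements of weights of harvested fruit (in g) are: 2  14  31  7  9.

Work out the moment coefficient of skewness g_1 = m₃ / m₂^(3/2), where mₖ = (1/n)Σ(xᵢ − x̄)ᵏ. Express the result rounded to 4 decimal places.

x̄ = (2 + 14 + 31 + 7 + 9) / 5 = 12.6000
deviations (xᵢ − x̄): -10.6000, 1.4000, 18.4000, -5.6000, -3.6000
Σ(xᵢ − x̄)² = 497.2000 ⇒ m₂ = 497.2000/5 = 99.44000
Σ(xᵢ − x̄)³ = 4818.9600 ⇒ m₃ = 4818.9600/5 = 963.79200
m₂^(3/2) = 99.44000^(1.5) = 991.61177
g_1 = m₃ / m₂^(3/2) = 963.79200 / 991.61177 ≈ 0.9719

0.9719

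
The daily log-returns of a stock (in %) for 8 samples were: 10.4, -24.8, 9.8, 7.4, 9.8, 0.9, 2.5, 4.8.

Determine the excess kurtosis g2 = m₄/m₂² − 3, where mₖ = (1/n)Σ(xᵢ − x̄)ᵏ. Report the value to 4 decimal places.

2.1241

x̄ = 2.6000
Σ(xᵢ − x̄)² = 946.0600 ⇒ m₂ = 118.25750
Σ(xᵢ − x̄)⁴ = 573279.4738 ⇒ m₄ = 71659.93423
m₂² = 13984.83631
g2 = m₄/m₂² − 3 = 5.12412 − 3 ≈ 2.1241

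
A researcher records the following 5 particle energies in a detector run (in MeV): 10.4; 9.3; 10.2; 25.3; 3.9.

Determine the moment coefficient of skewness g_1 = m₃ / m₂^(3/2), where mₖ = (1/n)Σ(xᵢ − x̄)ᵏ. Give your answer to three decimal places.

x̄ = (10.4 + 9.3 + 10.2 + 25.3 + 3.9) / 5 = 11.8200
deviations (xᵢ − x̄): -1.4200, -2.5200, -1.6200, 13.4800, -7.9200
Σ(xᵢ − x̄)² = 255.4280 ⇒ m₂ = 255.4280/5 = 51.08560
Σ(xᵢ − x̄)³ = 1929.5453 ⇒ m₃ = 1929.5453/5 = 385.90906
m₂^(3/2) = 51.08560^(1.5) = 365.13019
g_1 = m₃ / m₂^(3/2) = 385.90906 / 365.13019 ≈ 1.057

1.057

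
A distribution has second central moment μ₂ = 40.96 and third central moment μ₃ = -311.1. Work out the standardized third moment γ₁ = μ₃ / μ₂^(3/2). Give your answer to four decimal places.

-1.1868

σ = √μ₂ = √40.96 = 6.40000
σ³ = μ₂^(3/2) = 262.14400
γ₁ = μ₃/σ³ = -311.1 / 262.14400 ≈ -1.1868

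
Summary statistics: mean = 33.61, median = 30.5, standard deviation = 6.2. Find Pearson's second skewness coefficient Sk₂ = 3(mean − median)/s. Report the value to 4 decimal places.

Sk₂ = 3(33.61 − 30.5) / 6.2 = 3 × 3.1100 / 6.2
    = 9.3300 / 6.2 ≈ 1.5048

1.5048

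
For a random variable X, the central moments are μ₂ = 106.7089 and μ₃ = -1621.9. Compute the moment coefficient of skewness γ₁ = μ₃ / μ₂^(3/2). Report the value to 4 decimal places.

-1.4714

σ = √μ₂ = √106.7089 = 10.33000
σ³ = μ₂^(3/2) = 1102.30294
γ₁ = μ₃/σ³ = -1621.9 / 1102.30294 ≈ -1.4714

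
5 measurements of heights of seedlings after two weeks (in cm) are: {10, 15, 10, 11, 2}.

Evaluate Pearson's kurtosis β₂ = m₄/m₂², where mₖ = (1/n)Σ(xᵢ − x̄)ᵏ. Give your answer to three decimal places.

2.633

x̄ = 9.6000
Σ(xᵢ − x̄)² = 89.2000 ⇒ m₂ = 17.84000
Σ(xᵢ − x̄)⁴ = 4190.4160 ⇒ m₄ = 838.08320
m₂² = 318.26560
β₂ = m₄/m₂² = 838.08320 / 318.26560 ≈ 2.633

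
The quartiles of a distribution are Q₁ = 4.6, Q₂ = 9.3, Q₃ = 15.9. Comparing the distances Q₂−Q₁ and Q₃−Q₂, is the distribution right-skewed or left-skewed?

right-skewed

Q₂ − Q₁ = 4.7;  Q₃ − Q₂ = 6.6
Q₃ − Q₂ > Q₂ − Q₁ ⇒ the upper half is more spread out ⇒ right-skewed.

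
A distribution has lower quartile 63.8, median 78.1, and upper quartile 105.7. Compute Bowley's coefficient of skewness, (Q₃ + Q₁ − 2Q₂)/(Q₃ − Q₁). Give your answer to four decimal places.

numerator: Q₃ + Q₁ − 2Q₂ = 105.7 + 63.8 − 2×78.1 = 13.3000
denominator: Q₃ − Q₁ = 105.7 − 63.8 = 41.9000
Bowley skewness = 13.3000 / 41.9000 ≈ 0.3174

0.3174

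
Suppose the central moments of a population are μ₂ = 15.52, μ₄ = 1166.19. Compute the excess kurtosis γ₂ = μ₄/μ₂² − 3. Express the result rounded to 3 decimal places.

1.842

μ₂² = 15.52² = 240.87040
μ₄/μ₂² = 1166.19 / 240.87040 = 4.84157
γ₂ = 4.84157 − 3 ≈ 1.842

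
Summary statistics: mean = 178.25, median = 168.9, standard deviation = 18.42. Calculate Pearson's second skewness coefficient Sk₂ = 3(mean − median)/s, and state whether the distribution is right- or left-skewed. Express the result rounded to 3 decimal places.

1.523, right-skewed

Sk₂ = 3(178.25 − 168.9) / 18.42 = 3 × 9.3500 / 18.42
    = 28.0500 / 18.42 ≈ 1.523
Sk₂ > 0 ⇒ mean > median ⇒ right-skewed (positive skew).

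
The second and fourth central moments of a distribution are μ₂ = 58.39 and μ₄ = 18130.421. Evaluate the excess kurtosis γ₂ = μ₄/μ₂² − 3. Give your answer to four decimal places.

μ₂² = 58.39² = 3409.39210
μ₄/μ₂² = 18130.421 / 3409.39210 = 5.31779
γ₂ = 5.31779 − 3 ≈ 2.3178

2.3178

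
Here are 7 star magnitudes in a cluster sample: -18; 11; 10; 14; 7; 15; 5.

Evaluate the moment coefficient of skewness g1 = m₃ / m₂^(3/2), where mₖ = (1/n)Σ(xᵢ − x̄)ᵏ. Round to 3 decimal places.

x̄ = (-18 + 11 + 10 + 14 + 7 + 15 + 5) / 7 = 6.2857
deviations (xᵢ − x̄): -24.2857, 4.7143, 3.7143, 7.7143, 0.7143, 8.7143, -1.2857
Σ(xᵢ − x̄)² = 763.4286 ⇒ m₂ = 763.4286/7 = 109.06122
Σ(xᵢ − x̄)³ = -13048.5306 ⇒ m₃ = -13048.5306/7 = -1864.07580
m₂^(3/2) = 109.06122^(1.5) = 1138.95235
g1 = m₃ / m₂^(3/2) = -1864.07580 / 1138.95235 ≈ -1.637

-1.637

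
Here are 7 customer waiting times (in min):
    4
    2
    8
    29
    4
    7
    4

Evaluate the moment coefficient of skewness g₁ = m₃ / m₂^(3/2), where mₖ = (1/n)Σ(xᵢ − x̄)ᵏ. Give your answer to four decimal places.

x̄ = (4 + 2 + 8 + 29 + 4 + 7 + 4) / 7 = 8.2857
deviations (xᵢ − x̄): -4.2857, -6.2857, -0.2857, 20.7143, -4.2857, -1.2857, -4.2857
Σ(xᵢ − x̄)² = 525.4286 ⇒ m₂ = 525.4286/7 = 75.06122
Σ(xᵢ − x̄)³ = 8401.4694 ⇒ m₃ = 8401.4694/7 = 1200.20991
m₂^(3/2) = 75.06122^(1.5) = 650.31454
g₁ = m₃ / m₂^(3/2) = 1200.20991 / 650.31454 ≈ 1.8456

1.8456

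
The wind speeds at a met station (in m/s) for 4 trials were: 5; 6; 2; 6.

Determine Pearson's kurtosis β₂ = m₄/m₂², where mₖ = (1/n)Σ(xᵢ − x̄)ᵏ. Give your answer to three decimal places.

x̄ = 4.7500
Σ(xᵢ − x̄)² = 10.7500 ⇒ m₂ = 2.68750
Σ(xᵢ − x̄)⁴ = 62.0781 ⇒ m₄ = 15.51953
m₂² = 7.22266
β₂ = m₄/m₂² = 15.51953 / 7.22266 ≈ 2.149

2.149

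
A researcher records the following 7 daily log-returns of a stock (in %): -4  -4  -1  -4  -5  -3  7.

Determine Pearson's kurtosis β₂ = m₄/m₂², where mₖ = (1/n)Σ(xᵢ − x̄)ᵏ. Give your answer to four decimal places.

4.3310

x̄ = -2.0000
Σ(xᵢ − x̄)² = 104.0000 ⇒ m₂ = 14.85714
Σ(xᵢ − x̄)⁴ = 6692.0000 ⇒ m₄ = 956.00000
m₂² = 220.73469
β₂ = m₄/m₂² = 956.00000 / 220.73469 ≈ 4.3310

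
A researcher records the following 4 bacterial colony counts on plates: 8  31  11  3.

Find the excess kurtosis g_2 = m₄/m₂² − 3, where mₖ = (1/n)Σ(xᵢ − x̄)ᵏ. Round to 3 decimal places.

-0.832

x̄ = 13.2500
Σ(xᵢ − x̄)² = 452.7500 ⇒ m₂ = 113.18750
Σ(xᵢ − x̄)⁴ = 111087.8281 ⇒ m₄ = 27771.95703
m₂² = 12811.41016
g_2 = m₄/m₂² − 3 = 2.16775 − 3 ≈ -0.832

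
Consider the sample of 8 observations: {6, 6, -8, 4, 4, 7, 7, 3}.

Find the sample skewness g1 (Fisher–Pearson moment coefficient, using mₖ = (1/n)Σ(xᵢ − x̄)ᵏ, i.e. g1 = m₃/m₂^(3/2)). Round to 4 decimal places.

x̄ = (6 + 6 - 8 + 4 + 4 + 7 + 7 + 3) / 8 = 3.6250
deviations (xᵢ − x̄): 2.3750, 2.3750, -11.6250, 0.3750, 0.3750, 3.3750, 3.3750, -0.6250
Σ(xᵢ − x̄)² = 169.8750 ⇒ m₂ = 169.8750/8 = 21.23438
Σ(xᵢ − x̄)³ = -1467.4688 ⇒ m₃ = -1467.4688/8 = -183.43359
m₂^(3/2) = 21.23438^(1.5) = 97.84964
g1 = m₃ / m₂^(3/2) = -183.43359 / 97.84964 ≈ -1.8746

-1.8746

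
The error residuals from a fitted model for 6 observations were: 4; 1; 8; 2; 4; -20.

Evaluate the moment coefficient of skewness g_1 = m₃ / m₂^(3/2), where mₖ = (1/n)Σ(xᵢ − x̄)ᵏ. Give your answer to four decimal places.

x̄ = (4 + 1 + 8 + 2 + 4 - 20) / 6 = -0.1667
deviations (xᵢ − x̄): 4.1667, 1.1667, 8.1667, 2.1667, 4.1667, -19.8333
Σ(xᵢ − x̄)² = 500.8333 ⇒ m₂ = 500.8333/6 = 83.47222
Σ(xᵢ − x̄)³ = -7100.5556 ⇒ m₃ = -7100.5556/6 = -1183.42593
m₂^(3/2) = 83.47222^(1.5) = 762.62838
g_1 = m₃ / m₂^(3/2) = -1183.42593 / 762.62838 ≈ -1.5518

-1.5518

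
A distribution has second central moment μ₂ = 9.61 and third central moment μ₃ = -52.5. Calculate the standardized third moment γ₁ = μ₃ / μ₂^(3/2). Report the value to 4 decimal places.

σ = √μ₂ = √9.61 = 3.10000
σ³ = μ₂^(3/2) = 29.79100
γ₁ = μ₃/σ³ = -52.5 / 29.79100 ≈ -1.7623

-1.7623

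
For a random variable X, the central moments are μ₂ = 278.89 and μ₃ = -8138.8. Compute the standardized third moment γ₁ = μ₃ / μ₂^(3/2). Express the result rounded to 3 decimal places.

-1.747

σ = √μ₂ = √278.89 = 16.70000
σ³ = μ₂^(3/2) = 4657.46300
γ₁ = μ₃/σ³ = -8138.8 / 4657.46300 ≈ -1.747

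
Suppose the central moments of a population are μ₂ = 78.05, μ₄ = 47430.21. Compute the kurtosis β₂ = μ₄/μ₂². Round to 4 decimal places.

μ₂² = 78.05² = 6091.80250
μ₄/μ₂² = 47430.21 / 6091.80250 = 7.78591
β₂ ≈ 7.7859

7.7859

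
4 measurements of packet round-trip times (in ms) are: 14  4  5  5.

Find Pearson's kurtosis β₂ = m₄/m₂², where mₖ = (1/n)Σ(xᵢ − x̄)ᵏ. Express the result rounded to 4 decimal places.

2.3085

x̄ = 7.0000
Σ(xᵢ − x̄)² = 66.0000 ⇒ m₂ = 16.50000
Σ(xᵢ − x̄)⁴ = 2514.0000 ⇒ m₄ = 628.50000
m₂² = 272.25000
β₂ = m₄/m₂² = 628.50000 / 272.25000 ≈ 2.3085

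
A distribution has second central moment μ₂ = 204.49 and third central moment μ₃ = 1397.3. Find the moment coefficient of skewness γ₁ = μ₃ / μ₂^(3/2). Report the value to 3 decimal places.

σ = √μ₂ = √204.49 = 14.30000
σ³ = μ₂^(3/2) = 2924.20700
γ₁ = μ₃/σ³ = 1397.3 / 2924.20700 ≈ 0.478

0.478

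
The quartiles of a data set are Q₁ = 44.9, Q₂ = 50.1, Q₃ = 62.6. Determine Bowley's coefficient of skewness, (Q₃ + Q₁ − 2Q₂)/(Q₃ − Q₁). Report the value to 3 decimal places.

numerator: Q₃ + Q₁ − 2Q₂ = 62.6 + 44.9 − 2×50.1 = 7.3000
denominator: Q₃ − Q₁ = 62.6 − 44.9 = 17.7000
Bowley skewness = 7.3000 / 17.7000 ≈ 0.412

0.412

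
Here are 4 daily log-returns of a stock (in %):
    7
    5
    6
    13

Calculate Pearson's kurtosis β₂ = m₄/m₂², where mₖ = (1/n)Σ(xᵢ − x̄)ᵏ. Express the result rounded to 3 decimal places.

2.202

x̄ = 7.7500
Σ(xᵢ − x̄)² = 38.7500 ⇒ m₂ = 9.68750
Σ(xᵢ − x̄)⁴ = 826.5781 ⇒ m₄ = 206.64453
m₂² = 93.84766
β₂ = m₄/m₂² = 206.64453 / 93.84766 ≈ 2.202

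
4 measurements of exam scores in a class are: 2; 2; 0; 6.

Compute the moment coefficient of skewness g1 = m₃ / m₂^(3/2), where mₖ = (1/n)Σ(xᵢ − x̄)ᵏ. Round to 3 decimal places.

x̄ = (2 + 2 + 0 + 6) / 4 = 2.5000
deviations (xᵢ − x̄): -0.5000, -0.5000, -2.5000, 3.5000
Σ(xᵢ − x̄)² = 19.0000 ⇒ m₂ = 19.0000/4 = 4.75000
Σ(xᵢ − x̄)³ = 27.0000 ⇒ m₃ = 27.0000/4 = 6.75000
m₂^(3/2) = 4.75000^(1.5) = 10.35238
g1 = m₃ / m₂^(3/2) = 6.75000 / 10.35238 ≈ 0.652

0.652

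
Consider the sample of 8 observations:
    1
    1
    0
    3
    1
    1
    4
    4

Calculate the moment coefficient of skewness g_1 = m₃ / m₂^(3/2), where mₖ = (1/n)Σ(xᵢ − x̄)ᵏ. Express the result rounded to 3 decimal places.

x̄ = (1 + 1 + 0 + 3 + 1 + 1 + 4 + 4) / 8 = 1.8750
deviations (xᵢ − x̄): -0.8750, -0.8750, -1.8750, 1.1250, -0.8750, -0.8750, 2.1250, 2.1250
Σ(xᵢ − x̄)² = 16.8750 ⇒ m₂ = 16.8750/8 = 2.10938
Σ(xᵢ − x̄)³ = 11.3438 ⇒ m₃ = 11.3438/8 = 1.41797
m₂^(3/2) = 2.10938^(1.5) = 3.06359
g_1 = m₃ / m₂^(3/2) = 1.41797 / 3.06359 ≈ 0.463

0.463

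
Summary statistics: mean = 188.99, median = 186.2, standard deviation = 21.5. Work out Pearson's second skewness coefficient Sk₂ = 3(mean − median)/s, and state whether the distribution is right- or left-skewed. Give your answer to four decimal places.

0.3893, right-skewed

Sk₂ = 3(188.99 − 186.2) / 21.5 = 3 × 2.7900 / 21.5
    = 8.3700 / 21.5 ≈ 0.3893
Sk₂ > 0 ⇒ mean > median ⇒ right-skewed (positive skew).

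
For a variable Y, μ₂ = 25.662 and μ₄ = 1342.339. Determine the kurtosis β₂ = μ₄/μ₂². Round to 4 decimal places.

2.0384

μ₂² = 25.662² = 658.53824
μ₄/μ₂² = 1342.339 / 658.53824 = 2.03836
β₂ ≈ 2.0384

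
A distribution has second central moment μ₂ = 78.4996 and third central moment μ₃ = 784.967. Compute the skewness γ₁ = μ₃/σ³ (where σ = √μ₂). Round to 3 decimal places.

σ = √μ₂ = √78.4996 = 8.86000
σ³ = μ₂^(3/2) = 695.50646
γ₁ = μ₃/σ³ = 784.967 / 695.50646 ≈ 1.129

1.129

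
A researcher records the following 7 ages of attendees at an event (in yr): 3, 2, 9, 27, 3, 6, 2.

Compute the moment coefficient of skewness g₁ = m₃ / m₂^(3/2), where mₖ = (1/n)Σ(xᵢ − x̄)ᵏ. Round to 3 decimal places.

1.731

x̄ = (3 + 2 + 9 + 27 + 3 + 6 + 2) / 7 = 7.4286
deviations (xᵢ − x̄): -4.4286, -5.4286, 1.5714, 19.5714, -4.4286, -1.4286, -5.4286
Σ(xᵢ − x̄)² = 485.7143 ⇒ m₂ = 485.7143/7 = 69.38776
Σ(xᵢ − x̄)³ = 7003.9592 ⇒ m₃ = 7003.9592/7 = 1000.56560
m₂^(3/2) = 69.38776^(1.5) = 577.99523
g₁ = m₃ / m₂^(3/2) = 1000.56560 / 577.99523 ≈ 1.731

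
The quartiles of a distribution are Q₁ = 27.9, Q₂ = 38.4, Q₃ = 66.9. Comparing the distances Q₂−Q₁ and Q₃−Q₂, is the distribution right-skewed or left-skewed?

Q₂ − Q₁ = 10.5;  Q₃ − Q₂ = 28.5
Q₃ − Q₂ > Q₂ − Q₁ ⇒ the upper half is more spread out ⇒ right-skewed.

right-skewed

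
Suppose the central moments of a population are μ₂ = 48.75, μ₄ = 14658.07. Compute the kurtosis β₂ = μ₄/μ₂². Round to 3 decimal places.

6.168

μ₂² = 48.75² = 2376.56250
μ₄/μ₂² = 14658.07 / 2376.56250 = 6.16776
β₂ ≈ 6.168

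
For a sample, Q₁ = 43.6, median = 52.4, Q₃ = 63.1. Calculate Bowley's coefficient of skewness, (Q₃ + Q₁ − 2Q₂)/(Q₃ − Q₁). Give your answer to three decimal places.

numerator: Q₃ + Q₁ − 2Q₂ = 63.1 + 43.6 − 2×52.4 = 1.9000
denominator: Q₃ − Q₁ = 63.1 − 43.6 = 19.5000
Bowley skewness = 1.9000 / 19.5000 ≈ 0.097

0.097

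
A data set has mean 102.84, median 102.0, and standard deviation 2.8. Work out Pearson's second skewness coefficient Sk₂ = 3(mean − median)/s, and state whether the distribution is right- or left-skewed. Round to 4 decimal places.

Sk₂ = 3(102.84 − 102.0) / 2.8 = 3 × 0.8400 / 2.8
    = 2.5200 / 2.8 ≈ 0.9000
Sk₂ > 0 ⇒ mean > median ⇒ right-skewed (positive skew).

0.9000, right-skewed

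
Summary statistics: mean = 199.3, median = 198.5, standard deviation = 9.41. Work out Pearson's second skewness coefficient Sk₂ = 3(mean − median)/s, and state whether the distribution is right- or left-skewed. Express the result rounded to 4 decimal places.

Sk₂ = 3(199.3 − 198.5) / 9.41 = 3 × 0.8000 / 9.41
    = 2.4000 / 9.41 ≈ 0.2550
Sk₂ > 0 ⇒ mean > median ⇒ right-skewed (positive skew).

0.2550, right-skewed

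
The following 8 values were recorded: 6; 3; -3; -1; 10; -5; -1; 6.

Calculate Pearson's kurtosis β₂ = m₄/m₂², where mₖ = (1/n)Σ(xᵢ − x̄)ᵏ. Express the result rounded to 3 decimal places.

1.766

x̄ = 1.8750
Σ(xᵢ − x̄)² = 188.8750 ⇒ m₂ = 23.60938
Σ(xᵢ − x̄)⁴ = 7874.2129 ⇒ m₄ = 984.27661
m₂² = 557.40259
β₂ = m₄/m₂² = 984.27661 / 557.40259 ≈ 1.766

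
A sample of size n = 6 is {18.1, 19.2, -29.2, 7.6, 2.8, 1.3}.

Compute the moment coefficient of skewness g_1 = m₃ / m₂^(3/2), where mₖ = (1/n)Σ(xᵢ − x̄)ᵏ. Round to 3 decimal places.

x̄ = (18.1 + 19.2 - 29.2 + 7.6 + 2.8 + 1.3) / 6 = 3.3000
deviations (xᵢ − x̄): 14.8000, 15.9000, -32.5000, 4.3000, -0.5000, -2.0000
Σ(xᵢ − x̄)² = 1550.8400 ⇒ m₂ = 1550.8400/6 = 258.47333
Σ(xᵢ − x̄)³ = -26995.2720 ⇒ m₃ = -26995.2720/6 = -4499.21200
m₂^(3/2) = 258.47333^(1.5) = 4155.50315
g_1 = m₃ / m₂^(3/2) = -4499.21200 / 4155.50315 ≈ -1.083

-1.083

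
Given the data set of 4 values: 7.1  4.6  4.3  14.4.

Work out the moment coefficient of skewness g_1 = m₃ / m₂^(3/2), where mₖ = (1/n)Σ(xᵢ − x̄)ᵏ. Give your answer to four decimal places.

0.9296

x̄ = (7.1 + 4.6 + 4.3 + 14.4) / 4 = 7.6000
deviations (xᵢ − x̄): -0.5000, -3.0000, -3.3000, 6.8000
Σ(xᵢ − x̄)² = 66.3800 ⇒ m₂ = 66.3800/4 = 16.59500
Σ(xᵢ − x̄)³ = 251.3700 ⇒ m₃ = 251.3700/4 = 62.84250
m₂^(3/2) = 16.59500^(1.5) = 67.60299
g_1 = m₃ / m₂^(3/2) = 62.84250 / 67.60299 ≈ 0.9296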